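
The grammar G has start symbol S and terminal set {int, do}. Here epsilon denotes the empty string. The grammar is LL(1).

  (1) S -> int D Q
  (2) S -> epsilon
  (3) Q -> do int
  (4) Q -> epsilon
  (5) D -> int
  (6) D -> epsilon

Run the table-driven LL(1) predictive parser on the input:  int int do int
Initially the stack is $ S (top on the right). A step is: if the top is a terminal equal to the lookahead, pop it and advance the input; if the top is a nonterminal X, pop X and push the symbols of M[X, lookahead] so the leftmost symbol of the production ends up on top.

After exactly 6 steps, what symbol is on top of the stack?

int

step 1: stack=$ S  input=int int do int $  — expand S -> int D Q
step 2: stack=$ Q D int  input=int int do int $  — match int
step 3: stack=$ Q D  input=int do int $  — expand D -> int
step 4: stack=$ Q int  input=int do int $  — match int
step 5: stack=$ Q  input=do int $  — expand Q -> do int
step 6: stack=$ int do  input=do int $  — match do
Stack after step 6: $ int (top = int).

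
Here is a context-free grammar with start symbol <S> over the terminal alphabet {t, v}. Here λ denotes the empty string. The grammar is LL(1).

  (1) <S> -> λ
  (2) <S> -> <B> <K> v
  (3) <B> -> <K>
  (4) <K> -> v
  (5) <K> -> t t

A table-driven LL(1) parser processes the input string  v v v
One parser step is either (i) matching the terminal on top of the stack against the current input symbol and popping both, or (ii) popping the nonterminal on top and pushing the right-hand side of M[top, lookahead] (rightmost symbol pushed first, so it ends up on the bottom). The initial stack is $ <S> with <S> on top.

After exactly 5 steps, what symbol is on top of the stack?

     Stack        Input    Action
  1  $ <S>        v v v $  expand <S> -> <B> <K> v
  2  $ v <K> <B>  v v v $  expand <B> -> <K>
  3  $ v <K> <K>  v v v $  expand <K> -> v
  4  $ v <K> v    v v v $  match v
  5  $ v <K>      v v $    expand <K> -> v
Stack after step 5: $ v v (top = v).

v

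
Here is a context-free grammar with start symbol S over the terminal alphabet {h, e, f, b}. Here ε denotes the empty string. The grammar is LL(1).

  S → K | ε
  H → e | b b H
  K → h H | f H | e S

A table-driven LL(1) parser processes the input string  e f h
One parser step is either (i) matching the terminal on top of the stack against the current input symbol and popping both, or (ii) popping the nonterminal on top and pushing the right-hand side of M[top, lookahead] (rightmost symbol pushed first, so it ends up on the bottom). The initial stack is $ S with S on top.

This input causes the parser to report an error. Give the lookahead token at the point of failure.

h

     Stack  Input    Action
  1  $ S    e f h $  expand S → K
  2  $ K    e f h $  expand K → e S
  3  $ S e  e f h $  match e
  4  $ S    f h $    expand S → K
  5  $ K    f h $    expand K → f H
  6  $ H f  f h $    match f
  7  $ H    h $      error: M[H, h] is empty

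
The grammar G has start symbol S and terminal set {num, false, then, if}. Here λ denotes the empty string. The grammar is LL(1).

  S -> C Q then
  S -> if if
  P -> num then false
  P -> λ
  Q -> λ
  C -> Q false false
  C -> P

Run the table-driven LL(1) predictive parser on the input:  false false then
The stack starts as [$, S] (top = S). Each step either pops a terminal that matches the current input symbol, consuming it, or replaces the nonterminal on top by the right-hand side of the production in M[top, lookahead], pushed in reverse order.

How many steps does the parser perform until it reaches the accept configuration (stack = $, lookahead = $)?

step 1: stack=$ S  input=false false then $  — expand S -> C Q then
step 2: stack=$ then Q C  input=false false then $  — expand C -> Q false false
step 3: stack=$ then Q false false Q  input=false false then $  — expand Q -> λ
step 4: stack=$ then Q false false  input=false false then $  — match false
step 5: stack=$ then Q false  input=false then $  — match false
step 6: stack=$ then Q  input=then $  — expand Q -> λ
step 7: stack=$ then  input=then $  — match then
Accept reached after 7 steps.

7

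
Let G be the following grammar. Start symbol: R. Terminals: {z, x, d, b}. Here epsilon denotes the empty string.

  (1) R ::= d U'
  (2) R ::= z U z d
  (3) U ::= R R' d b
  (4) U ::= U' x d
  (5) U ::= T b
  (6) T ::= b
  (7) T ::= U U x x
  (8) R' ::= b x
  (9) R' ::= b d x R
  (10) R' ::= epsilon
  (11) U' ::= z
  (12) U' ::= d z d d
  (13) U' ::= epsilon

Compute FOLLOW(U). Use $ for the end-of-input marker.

{b, d, x, z}

FIRST(R) = {d, z}
FIRST(R') = {epsilon, b}
FIRST(U') = {epsilon, d, z}
FIRST(U) = {b, d, x, z}  (via R R' d b, U' x d, T b)
FIRST(T) = {b, d, x, z}  (via U U x x)
FOLLOW(R) includes $ since R is the start symbol.
FOLLOW(U): in R::=z U z d, U is followed by z d with FIRST {z}; in T::=U U x x (occurrence 1), U is followed by U x x with FIRST {b, d, x, z}; in T::=U U x x (occurrence 2), U is followed by x x with FIRST {x}. Thus FOLLOW(U) = {b, d, x, z}.
FOLLOW(T): in U::=T b, T is followed by b with FIRST {b}. Thus FOLLOW(T) = {b}.
FOLLOW(R'): in U::=R R' d b, R' is followed by d b with FIRST {d}. Thus FOLLOW(R') = {d}.
FOLLOW(R): in U::=R R' d b, R is followed by R' d b with FIRST {b, d}; in R'::=b d x R, the suffix after R is empty, so FOLLOW(R) ⊇ FOLLOW(R') = {d}. Thus FOLLOW(R) = {$, b, d}.
FOLLOW(U'): in R::=d U', the suffix after U' is empty, so FOLLOW(U') ⊇ FOLLOW(R) = {$, b, d}; in U::=U' x d, U' is followed by x d with FIRST {x}. Thus FOLLOW(U') = {$, b, d, x}.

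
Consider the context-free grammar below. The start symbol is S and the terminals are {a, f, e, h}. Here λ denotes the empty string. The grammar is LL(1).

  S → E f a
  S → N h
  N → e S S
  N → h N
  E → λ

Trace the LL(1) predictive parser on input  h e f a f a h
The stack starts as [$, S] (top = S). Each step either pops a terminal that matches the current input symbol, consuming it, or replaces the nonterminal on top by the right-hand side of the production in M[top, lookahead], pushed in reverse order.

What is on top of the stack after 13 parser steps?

step 1: stack=$ S  input=h e f a f a h $  — expand S → N h
step 2: stack=$ h N  input=h e f a f a h $  — expand N → h N
step 3: stack=$ h N h  input=h e f a f a h $  — match h
step 4: stack=$ h N  input=e f a f a h $  — expand N → e S S
step 5: stack=$ h S S e  input=e f a f a h $  — match e
step 6: stack=$ h S S  input=f a f a h $  — expand S → E f a
step 7: stack=$ h S a f E  input=f a f a h $  — expand E → λ
step 8: stack=$ h S a f  input=f a f a h $  — match f
step 9: stack=$ h S a  input=a f a h $  — match a
step 10: stack=$ h S  input=f a h $  — expand S → E f a
step 11: stack=$ h a f E  input=f a h $  — expand E → λ
step 12: stack=$ h a f  input=f a h $  — match f
step 13: stack=$ h a  input=a h $  — match a
Stack after step 13: $ h (top = h).

h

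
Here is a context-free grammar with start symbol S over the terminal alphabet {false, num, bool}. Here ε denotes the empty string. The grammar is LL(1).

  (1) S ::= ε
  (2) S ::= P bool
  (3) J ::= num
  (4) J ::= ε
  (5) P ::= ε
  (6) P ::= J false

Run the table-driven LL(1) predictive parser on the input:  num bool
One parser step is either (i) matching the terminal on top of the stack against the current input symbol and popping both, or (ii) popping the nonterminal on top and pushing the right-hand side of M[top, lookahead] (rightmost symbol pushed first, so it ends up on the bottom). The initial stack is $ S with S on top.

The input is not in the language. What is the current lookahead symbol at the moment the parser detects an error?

bool

     Stack             Input       Action
  1  $ S               num bool $  expand S ::= P bool
  2  $ bool P          num bool $  expand P ::= J false
  3  $ bool false J    num bool $  expand J ::= num
  4  $ bool false num  num bool $  match num
  5  $ bool false      bool $      error: top is terminal false but lookahead is bool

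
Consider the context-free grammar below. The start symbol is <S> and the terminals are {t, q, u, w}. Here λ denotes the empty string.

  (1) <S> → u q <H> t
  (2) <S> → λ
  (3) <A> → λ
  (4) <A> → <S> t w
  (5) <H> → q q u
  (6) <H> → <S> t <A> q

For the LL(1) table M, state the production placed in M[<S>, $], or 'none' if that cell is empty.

FIRST(<S>) = {λ, u}
FIRST(<A>) = {λ, t, u}  (via <S> t w)
FIRST(<H>) = {q, t, u}  (via <S> t <A> q)
FOLLOW(<S>) includes $ since <S> is the start symbol.
FOLLOW(<S>): in <A>→<S> t w, <S> is followed by t w with FIRST {t}; in <H>→<S> t <A> q, <S> is followed by t <A> q with FIRST {t}. Thus FOLLOW(<S>) = {$, t}.
For <S> → u q <H> t: FIRST(u q <H> t) = {u}, so it goes in M[<S>, t] for t ∈ {u}.
For <S> → λ: FIRST(λ) = {λ}, so it goes in M[<S>, t] for t ∈ {}; since λ ∈ FIRST, also for every t ∈ FOLLOW(<S>) = {$, t}.

<S> → λ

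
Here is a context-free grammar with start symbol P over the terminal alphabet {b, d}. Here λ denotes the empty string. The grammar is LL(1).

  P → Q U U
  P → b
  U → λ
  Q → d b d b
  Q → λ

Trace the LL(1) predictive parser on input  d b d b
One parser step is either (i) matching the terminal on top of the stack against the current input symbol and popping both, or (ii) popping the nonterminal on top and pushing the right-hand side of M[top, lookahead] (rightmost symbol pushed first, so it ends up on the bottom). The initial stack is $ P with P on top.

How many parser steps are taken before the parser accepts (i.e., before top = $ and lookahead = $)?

step 1: stack=$ P  input=d b d b $  — expand P → Q U U
step 2: stack=$ U U Q  input=d b d b $  — expand Q → d b d b
step 3: stack=$ U U b d b d  input=d b d b $  — match d
step 4: stack=$ U U b d b  input=b d b $  — match b
step 5: stack=$ U U b d  input=d b $  — match d
step 6: stack=$ U U b  input=b $  — match b
step 7: stack=$ U U  input=$  — expand U → λ
step 8: stack=$ U  input=$  — expand U → λ
Accept reached after 8 steps.

8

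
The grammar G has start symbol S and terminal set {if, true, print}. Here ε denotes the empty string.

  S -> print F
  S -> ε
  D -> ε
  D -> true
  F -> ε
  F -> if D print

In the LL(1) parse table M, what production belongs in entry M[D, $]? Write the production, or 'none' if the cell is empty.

none

FIRST(S) = {ε, print}
FIRST(D) = {ε, true}
FIRST(F) = {ε, if}
FOLLOW(S) includes $ since S is the start symbol.
FOLLOW(D): in F->if D print, D is followed by print with FIRST {print}. Thus FOLLOW(D) = {print}.
For D -> ε: FIRST(ε) = {ε}, so it goes in M[D, t] for t ∈ {}; since ε ∈ FIRST, also for every t ∈ FOLLOW(D) = {print}.
For D -> true: FIRST(true) = {true}, so it goes in M[D, t] for t ∈ {true}.
None of these place a production in M[D, $].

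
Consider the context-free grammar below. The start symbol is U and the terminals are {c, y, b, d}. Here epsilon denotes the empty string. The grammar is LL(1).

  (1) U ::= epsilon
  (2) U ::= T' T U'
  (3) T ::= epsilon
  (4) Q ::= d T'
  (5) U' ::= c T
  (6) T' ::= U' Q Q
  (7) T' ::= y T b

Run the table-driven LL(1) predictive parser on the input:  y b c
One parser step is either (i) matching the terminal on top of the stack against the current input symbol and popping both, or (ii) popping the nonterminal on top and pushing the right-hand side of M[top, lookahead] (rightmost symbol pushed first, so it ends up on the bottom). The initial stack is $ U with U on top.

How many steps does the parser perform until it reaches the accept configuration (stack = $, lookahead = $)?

step 1: stack=$ U  input=y b c $  — expand U ::= T' T U'
step 2: stack=$ U' T T'  input=y b c $  — expand T' ::= y T b
step 3: stack=$ U' T b T y  input=y b c $  — match y
step 4: stack=$ U' T b T  input=b c $  — expand T ::= epsilon
step 5: stack=$ U' T b  input=b c $  — match b
step 6: stack=$ U' T  input=c $  — expand T ::= epsilon
step 7: stack=$ U'  input=c $  — expand U' ::= c T
step 8: stack=$ T c  input=c $  — match c
step 9: stack=$ T  input=$  — expand T ::= epsilon
Accept reached after 9 steps.

9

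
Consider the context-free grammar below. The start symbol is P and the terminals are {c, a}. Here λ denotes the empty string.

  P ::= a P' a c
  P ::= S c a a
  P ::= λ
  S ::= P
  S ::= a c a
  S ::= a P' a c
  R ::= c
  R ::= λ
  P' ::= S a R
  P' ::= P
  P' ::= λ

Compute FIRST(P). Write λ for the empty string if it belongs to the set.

FIRST(R): from R::=c we get {c}; from R::=λ we get {λ}. So FIRST(R) = {λ, c}.
FIRST(P): from P::=a P' a c we get {a}; from P::=S c a a we get {a, c}; from P::=λ we get {λ}. So FIRST(P) = {λ, a, c}.
FIRST(S): from S::=P we get {λ, a, c}; from S::=a c a we get {a}; from S::=a P' a c we get {a}. So FIRST(S) = {λ, a, c}.
FIRST(P'): from P'::=S a R we get {a, c}; from P'::=P we get {λ, a, c}; from P'::=λ we get {λ}. So FIRST(P') = {λ, a, c}.

{λ, a, c}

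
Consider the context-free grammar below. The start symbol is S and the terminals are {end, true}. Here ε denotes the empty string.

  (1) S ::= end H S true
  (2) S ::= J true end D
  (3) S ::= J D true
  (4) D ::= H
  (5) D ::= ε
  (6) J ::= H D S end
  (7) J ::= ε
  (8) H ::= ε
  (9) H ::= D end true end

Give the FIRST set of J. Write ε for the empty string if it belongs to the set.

FIRST(S) = {end, true}  (via J true end D, J D true)
FIRST(D) = {ε, end}  (via H)
FIRST(H) = {ε, end}  (via D end true end)
FIRST(J) = {ε, end, true}  (via H D S end)

{ε, end, true}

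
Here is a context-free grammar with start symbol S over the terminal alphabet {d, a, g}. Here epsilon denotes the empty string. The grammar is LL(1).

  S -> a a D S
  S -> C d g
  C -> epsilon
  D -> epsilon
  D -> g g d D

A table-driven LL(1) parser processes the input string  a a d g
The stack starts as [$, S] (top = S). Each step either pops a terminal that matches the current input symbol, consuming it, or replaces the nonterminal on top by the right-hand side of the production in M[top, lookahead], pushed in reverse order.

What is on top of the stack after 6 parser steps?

d

step 1: stack=$ S  input=a a d g $  — expand S -> a a D S
step 2: stack=$ S D a a  input=a a d g $  — match a
step 3: stack=$ S D a  input=a d g $  — match a
step 4: stack=$ S D  input=d g $  — expand D -> epsilon
step 5: stack=$ S  input=d g $  — expand S -> C d g
step 6: stack=$ g d C  input=d g $  — expand C -> epsilon
Stack after step 6: $ g d (top = d).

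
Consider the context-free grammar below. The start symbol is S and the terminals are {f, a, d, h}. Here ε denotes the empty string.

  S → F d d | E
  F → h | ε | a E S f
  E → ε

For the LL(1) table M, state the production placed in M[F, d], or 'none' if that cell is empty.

FIRST(F) = {ε, a, h}
FIRST(E) = {ε}
FIRST(S) = {ε, a, d, h}  (via F d d, E)
FOLLOW(S) includes $ since S is the start symbol.
FOLLOW(F): in S→F d d, F is followed by d d with FIRST {d}. Thus FOLLOW(F) = {d}.
For F → h: FIRST(h) = {h}, so it goes in M[F, t] for t ∈ {h}.
For F → ε: FIRST(ε) = {ε}, so it goes in M[F, t] for t ∈ {}; since ε ∈ FIRST, also for every t ∈ FOLLOW(F) = {d}.
For F → a E S f: FIRST(a E S f) = {a}, so it goes in M[F, t] for t ∈ {a}.

F → ε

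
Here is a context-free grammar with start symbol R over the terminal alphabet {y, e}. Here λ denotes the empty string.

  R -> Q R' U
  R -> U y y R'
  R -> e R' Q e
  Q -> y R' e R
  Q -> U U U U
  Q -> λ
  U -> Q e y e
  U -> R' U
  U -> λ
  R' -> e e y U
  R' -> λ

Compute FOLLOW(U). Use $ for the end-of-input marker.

{$, e, y}

FIRST(R'): from R'->e e y U we get {e}; from R'->λ we get {λ}. So FIRST(R') = {λ, e}.
FIRST(R): from R->Q R' U we get {λ, e, y}; from R->U y y R' we get {e, y}; from R->e R' Q e we get {e}. So FIRST(R) = {λ, e, y}.
FIRST(Q): from Q->y R' e R we get {y}; from Q->U U U U we get {λ, e, y}; from Q->λ we get {λ}. So FIRST(Q) = {λ, e, y}.
FIRST(U): from U->Q e y e we get {e, y}; from U->R' U we get {λ, e, y}; from U->λ we get {λ}. So FIRST(U) = {λ, e, y}.
FOLLOW(R) includes $ since R is the start symbol.
FOLLOW(R): in Q->y R' e R, the suffix after R is empty, so FOLLOW(R) ⊇ FOLLOW(Q) = {$, e, y}. Thus FOLLOW(R) = {$, e, y}.
FOLLOW(Q): in R->Q R' U, Q is followed by R' U with FIRST {λ, e, y}; in R->Q R' U, the suffix after Q is nullable, so FOLLOW(Q) ⊇ FOLLOW(R) = {$, e, y}; in R->e R' Q e, Q is followed by e with FIRST {e}; in U->Q e y e, Q is followed by e y e with FIRST {e}. Thus FOLLOW(Q) = {$, e, y}.
FOLLOW(U): in R->Q R' U, the suffix after U is empty, so FOLLOW(U) ⊇ FOLLOW(R) = {$, e, y}; in R->U y y R', U is followed by y y R' with FIRST {y}; in Q->U U U U (occurrence 1), U is followed by U U U with FIRST {λ, e, y}; in Q->U U U U (occurrence 1), the suffix after U is nullable, so FOLLOW(U) ⊇ FOLLOW(Q) = {$, e, y}; in Q->U U U U (occurrence 2), U is followed by U U with FIRST {λ, e, y}; in Q->U U U U (occurrence 2), the suffix after U is nullable, so FOLLOW(U) ⊇ FOLLOW(Q) = {$, e, y}; in Q->U U U U (occurrence 3), U is followed by U with FIRST {λ, e, y}; in Q->U U U U (occurrence 3), the suffix after U is nullable, so FOLLOW(U) ⊇ FOLLOW(Q) = {$, e, y}; in Q->U U U U (occurrence 4), the suffix after U is empty, so FOLLOW(U) ⊇ FOLLOW(Q) = {$, e, y}; in U->R' U, the suffix after U is empty (adds nothing new); in R'->e e y U, the suffix after U is empty, so FOLLOW(U) ⊇ FOLLOW(R') = {$, e, y}. Thus FOLLOW(U) = {$, e, y}.
FOLLOW(R'): in R->Q R' U, R' is followed by U with FIRST {λ, e, y}; in R->Q R' U, the suffix after R' is nullable, so FOLLOW(R') ⊇ FOLLOW(R) = {$, e, y}; in R->U y y R', the suffix after R' is empty, so FOLLOW(R') ⊇ FOLLOW(R) = {$, e, y}; in R->e R' Q e, R' is followed by Q e with FIRST {e, y}; in Q->y R' e R, R' is followed by e R with FIRST {e}; in U->R' U, R' is followed by U with FIRST {λ, e, y}; in U->R' U, the suffix after R' is nullable, so FOLLOW(R') ⊇ FOLLOW(U) = {$, e, y}. Thus FOLLOW(R') = {$, e, y}.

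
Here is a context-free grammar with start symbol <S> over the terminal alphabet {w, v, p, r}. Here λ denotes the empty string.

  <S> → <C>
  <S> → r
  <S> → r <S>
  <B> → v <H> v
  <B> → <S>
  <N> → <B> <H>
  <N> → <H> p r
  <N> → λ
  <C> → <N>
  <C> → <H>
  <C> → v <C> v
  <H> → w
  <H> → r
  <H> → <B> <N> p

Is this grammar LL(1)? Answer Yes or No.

No

FIRST(<S>) = {λ, p, r, v, w}
FIRST(<B>) = {λ, p, r, v, w}
FIRST(<N>) = {λ, p, r, v, w}
FIRST(<C>) = {λ, p, r, v, w}
FIRST(<H>) = {p, r, v, w}
FOLLOW(<S>) = {$, p, r, v, w}
FOLLOW(<B>) = {p, r, v, w}
FOLLOW(<N>) = {$, p, r, v, w}
FOLLOW(<C>) = {$, p, r, v, w}
FOLLOW(<H>) = {$, p, r, v, w}
Cell M[<B>, v] receives both <B> → v <H> v and <B> → <S> — the grammar is not LL(1).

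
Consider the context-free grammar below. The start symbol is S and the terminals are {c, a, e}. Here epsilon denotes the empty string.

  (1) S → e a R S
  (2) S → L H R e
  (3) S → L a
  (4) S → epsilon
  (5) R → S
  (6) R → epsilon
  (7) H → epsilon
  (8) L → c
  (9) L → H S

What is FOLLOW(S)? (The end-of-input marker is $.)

{$, a, c, e}

FIRST(H) = {epsilon}
FIRST(S) = {epsilon, a, c, e}  (via L H R e, L a)
FIRST(R) = {epsilon, a, c, e}  (via S)
FIRST(L) = {epsilon, a, c, e}  (via H S)
FOLLOW(S) includes $ since S is the start symbol.
FOLLOW(L): in S→L H R e, L is followed by H R e with FIRST {a, c, e}; in S→L a, L is followed by a with FIRST {a}. Thus FOLLOW(L) = {a, c, e}.
FOLLOW(H): in S→L H R e, H is followed by R e with FIRST {a, c, e}; in L→H S, H is followed by S with FIRST {epsilon, a, c, e}; in L→H S, the suffix after H is nullable, so FOLLOW(H) ⊇ FOLLOW(L) = {a, c, e}. Thus FOLLOW(H) = {a, c, e}.
FOLLOW(S): in S→e a R S, the suffix after S is empty (adds nothing new); in R→S, the suffix after S is empty, so FOLLOW(S) ⊇ FOLLOW(R) = {$, a, c, e}; in L→H S, the suffix after S is empty, so FOLLOW(S) ⊇ FOLLOW(L) = {a, c, e}. Thus FOLLOW(S) = {$, a, c, e}.
FOLLOW(R): in S→e a R S, R is followed by S with FIRST {epsilon, a, c, e}; in S→e a R S, the suffix after R is nullable, so FOLLOW(R) ⊇ FOLLOW(S) = {$, a, c, e}; in S→L H R e, R is followed by e with FIRST {e}. Thus FOLLOW(R) = {$, a, c, e}.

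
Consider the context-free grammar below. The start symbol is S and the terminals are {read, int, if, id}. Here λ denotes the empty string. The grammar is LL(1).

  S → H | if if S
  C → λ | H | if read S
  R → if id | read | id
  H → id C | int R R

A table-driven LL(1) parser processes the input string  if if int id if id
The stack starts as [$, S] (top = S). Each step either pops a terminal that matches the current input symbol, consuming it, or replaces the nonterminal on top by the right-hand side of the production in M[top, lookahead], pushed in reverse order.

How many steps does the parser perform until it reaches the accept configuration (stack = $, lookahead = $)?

      Stack      Input                 Action
   1  $ S        if if int id if id $  expand S → if if S
   2  $ S if if  if if int id if id $  match if
   3  $ S if     if int id if id $     match if
   4  $ S        int id if id $        expand S → H
   5  $ H        int id if id $        expand H → int R R
   6  $ R R int  int id if id $        match int
   7  $ R R      id if id $            expand R → id
   8  $ R id     id if id $            match id
   9  $ R        if id $               expand R → if id
  10  $ id if    if id $               match if
  11  $ id       id $                  match id
Accept reached after 11 steps.

11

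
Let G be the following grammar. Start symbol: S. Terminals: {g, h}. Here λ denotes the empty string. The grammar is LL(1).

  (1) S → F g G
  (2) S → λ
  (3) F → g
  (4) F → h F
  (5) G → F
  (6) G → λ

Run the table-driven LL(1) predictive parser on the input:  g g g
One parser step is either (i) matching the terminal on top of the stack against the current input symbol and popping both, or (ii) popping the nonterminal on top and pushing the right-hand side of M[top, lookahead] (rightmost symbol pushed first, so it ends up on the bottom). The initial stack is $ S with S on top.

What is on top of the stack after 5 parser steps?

F

     Stack    Input    Action
  1  $ S      g g g $  expand S → F g G
  2  $ G g F  g g g $  expand F → g
  3  $ G g g  g g g $  match g
  4  $ G g    g g $    match g
  5  $ G      g $      expand G → F
Stack after step 5: $ F (top = F).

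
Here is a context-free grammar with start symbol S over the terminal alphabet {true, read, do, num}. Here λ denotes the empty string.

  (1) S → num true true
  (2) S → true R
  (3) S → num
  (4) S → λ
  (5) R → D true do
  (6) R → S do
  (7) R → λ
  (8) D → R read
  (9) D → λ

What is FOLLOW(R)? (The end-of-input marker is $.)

FIRST(S) = {λ, num, true}
FIRST(R) = {λ, do, num, read, true}  (via D true do, S do)
FIRST(D) = {λ, do, num, read, true}  (via R read)
FOLLOW(S) includes $ since S is the start symbol.
FOLLOW(S): in R→S do, S is followed by do with FIRST {do}. Thus FOLLOW(S) = {$, do}.
FOLLOW(R): in S→true R, the suffix after R is empty, so FOLLOW(R) ⊇ FOLLOW(S) = {$, do}; in D→R read, R is followed by read with FIRST {read}. Thus FOLLOW(R) = {$, do, read}.
FOLLOW(D): in R→D true do, D is followed by true do with FIRST {true}. Thus FOLLOW(D) = {true}.

{$, do, read}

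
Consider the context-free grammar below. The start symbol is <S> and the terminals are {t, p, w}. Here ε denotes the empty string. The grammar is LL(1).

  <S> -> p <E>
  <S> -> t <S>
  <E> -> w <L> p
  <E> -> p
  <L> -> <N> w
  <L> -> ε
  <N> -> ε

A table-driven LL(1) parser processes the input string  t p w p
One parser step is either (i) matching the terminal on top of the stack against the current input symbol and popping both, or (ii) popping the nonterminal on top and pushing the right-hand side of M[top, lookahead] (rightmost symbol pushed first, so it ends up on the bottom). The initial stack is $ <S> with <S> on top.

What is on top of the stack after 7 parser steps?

step 1: stack=$ <S>  input=t p w p $  — expand <S> -> t <S>
step 2: stack=$ <S> t  input=t p w p $  — match t
step 3: stack=$ <S>  input=p w p $  — expand <S> -> p <E>
step 4: stack=$ <E> p  input=p w p $  — match p
step 5: stack=$ <E>  input=w p $  — expand <E> -> w <L> p
step 6: stack=$ p <L> w  input=w p $  — match w
step 7: stack=$ p <L>  input=p $  — expand <L> -> ε
Stack after step 7: $ p (top = p).

p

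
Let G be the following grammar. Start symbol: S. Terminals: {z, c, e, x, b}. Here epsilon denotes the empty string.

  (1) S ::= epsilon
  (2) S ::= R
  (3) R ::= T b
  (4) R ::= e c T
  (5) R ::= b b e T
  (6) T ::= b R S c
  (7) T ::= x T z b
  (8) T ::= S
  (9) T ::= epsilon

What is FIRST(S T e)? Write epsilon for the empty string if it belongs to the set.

{b, e, x}

FIRST(S): from S::=epsilon we get {epsilon}; from S::=R we get {b, e, x}. So FIRST(S) = {epsilon, b, e, x}.
FIRST(T): from T::=b R S c we get {b}; from T::=x T z b we get {x}; from T::=S we get {epsilon, b, e, x}; from T::=epsilon we get {epsilon}. So FIRST(T) = {epsilon, b, e, x}.
FIRST(R): from R::=T b we get {b, e, x}; from R::=e c T we get {e}; from R::=b b e T we get {b}. So FIRST(R) = {b, e, x}.
FIRST(S T e): take FIRST of each symbol in turn, carrying on past any symbol whose FIRST contains epsilon; result {b, e, x}.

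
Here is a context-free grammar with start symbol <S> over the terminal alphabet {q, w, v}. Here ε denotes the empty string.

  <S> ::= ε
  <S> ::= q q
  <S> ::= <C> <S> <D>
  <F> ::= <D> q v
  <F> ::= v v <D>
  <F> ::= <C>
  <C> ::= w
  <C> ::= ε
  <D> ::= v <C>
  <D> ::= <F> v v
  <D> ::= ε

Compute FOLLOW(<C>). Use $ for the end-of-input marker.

FIRST(<C>): from <C>::=w we get {w}; from <C>::=ε we get {ε}. So FIRST(<C>) = {ε, w}.
FIRST(<S>): from <S>::=ε we get {ε}; from <S>::=q q we get {q}; from <S>::=<C> <S> <D> we get {ε, q, v, w}. So FIRST(<S>) = {ε, q, v, w}.
FIRST(<F>): from <F>::=<D> q v we get {q, v, w}; from <F>::=v v <D> we get {v}; from <F>::=<C> we get {ε, w}. So FIRST(<F>) = {ε, q, v, w}.
FIRST(<D>): from <D>::=v <C> we get {v}; from <D>::=<F> v v we get {q, v, w}; from <D>::=ε we get {ε}. So FIRST(<D>) = {ε, q, v, w}.
FOLLOW(<S>) includes $ since <S> is the start symbol.
FOLLOW(<S>): in <S>::=<C> <S> <D>, <S> is followed by <D> with FIRST {ε, q, v, w}; in <S>::=<C> <S> <D>, the suffix after <S> is nullable (adds nothing new). Thus FOLLOW(<S>) = {$, q, v, w}.
FOLLOW(<F>): in <D>::=<F> v v, <F> is followed by v v with FIRST {v}. Thus FOLLOW(<F>) = {v}.
FOLLOW(<D>): in <S>::=<C> <S> <D>, the suffix after <D> is empty, so FOLLOW(<D>) ⊇ FOLLOW(<S>) = {$, q, v, w}; in <F>::=<D> q v, <D> is followed by q v with FIRST {q}; in <F>::=v v <D>, the suffix after <D> is empty, so FOLLOW(<D>) ⊇ FOLLOW(<F>) = {v}. Thus FOLLOW(<D>) = {$, q, v, w}.
FOLLOW(<C>): in <S>::=<C> <S> <D>, <C> is followed by <S> <D> with FIRST {ε, q, v, w}; in <S>::=<C> <S> <D>, the suffix after <C> is nullable, so FOLLOW(<C>) ⊇ FOLLOW(<S>) = {$, q, v, w}; in <F>::=<C>, the suffix after <C> is empty, so FOLLOW(<C>) ⊇ FOLLOW(<F>) = {v}; in <D>::=v <C>, the suffix after <C> is empty, so FOLLOW(<C>) ⊇ FOLLOW(<D>) = {$, q, v, w}. Thus FOLLOW(<C>) = {$, q, v, w}.

{$, q, v, w}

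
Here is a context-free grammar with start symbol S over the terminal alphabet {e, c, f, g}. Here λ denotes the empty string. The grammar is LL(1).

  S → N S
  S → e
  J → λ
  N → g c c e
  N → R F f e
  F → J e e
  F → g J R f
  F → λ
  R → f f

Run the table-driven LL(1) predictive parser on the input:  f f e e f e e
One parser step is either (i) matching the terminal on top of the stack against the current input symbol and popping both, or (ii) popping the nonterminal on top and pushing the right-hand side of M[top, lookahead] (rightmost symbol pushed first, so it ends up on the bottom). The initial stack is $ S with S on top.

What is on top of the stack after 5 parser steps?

F

step 1: stack=$ S  input=f f e e f e e $  — expand S → N S
step 2: stack=$ S N  input=f f e e f e e $  — expand N → R F f e
step 3: stack=$ S e f F R  input=f f e e f e e $  — expand R → f f
step 4: stack=$ S e f F f f  input=f f e e f e e $  — match f
step 5: stack=$ S e f F f  input=f e e f e e $  — match f
Stack after step 5: $ S e f F (top = F).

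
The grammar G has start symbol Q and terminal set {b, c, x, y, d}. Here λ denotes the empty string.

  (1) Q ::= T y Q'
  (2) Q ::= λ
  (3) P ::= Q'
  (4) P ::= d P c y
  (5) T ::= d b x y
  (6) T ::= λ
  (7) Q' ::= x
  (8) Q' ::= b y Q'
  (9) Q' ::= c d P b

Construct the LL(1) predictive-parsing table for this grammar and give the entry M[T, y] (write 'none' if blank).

FIRST(T) = {λ, d}
FIRST(Q') = {b, c, x}
FIRST(Q) = {λ, d, y}  (via T y Q')
FIRST(P) = {b, c, d, x}  (via Q')
FOLLOW(Q) includes $ since Q is the start symbol.
FOLLOW(T): in Q::=T y Q', T is followed by y Q' with FIRST {y}. Thus FOLLOW(T) = {y}.
For T ::= d b x y: FIRST(d b x y) = {d}, so it goes in M[T, t] for t ∈ {d}.
For T ::= λ: FIRST(λ) = {λ}, so it goes in M[T, t] for t ∈ {}; since λ ∈ FIRST, also for every t ∈ FOLLOW(T) = {y}.

T ::= λ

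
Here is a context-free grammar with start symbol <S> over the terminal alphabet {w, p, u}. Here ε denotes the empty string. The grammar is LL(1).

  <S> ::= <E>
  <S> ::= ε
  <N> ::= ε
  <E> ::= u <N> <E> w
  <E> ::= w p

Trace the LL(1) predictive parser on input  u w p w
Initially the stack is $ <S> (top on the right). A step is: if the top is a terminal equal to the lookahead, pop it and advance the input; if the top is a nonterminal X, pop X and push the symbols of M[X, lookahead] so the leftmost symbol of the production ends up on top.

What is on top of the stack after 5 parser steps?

w

     Stack          Input      Action
  1  $ <S>          u w p w $  expand <S> ::= <E>
  2  $ <E>          u w p w $  expand <E> ::= u <N> <E> w
  3  $ w <E> <N> u  u w p w $  match u
  4  $ w <E> <N>    w p w $    expand <N> ::= ε
  5  $ w <E>        w p w $    expand <E> ::= w p
Stack after step 5: $ w p w (top = w).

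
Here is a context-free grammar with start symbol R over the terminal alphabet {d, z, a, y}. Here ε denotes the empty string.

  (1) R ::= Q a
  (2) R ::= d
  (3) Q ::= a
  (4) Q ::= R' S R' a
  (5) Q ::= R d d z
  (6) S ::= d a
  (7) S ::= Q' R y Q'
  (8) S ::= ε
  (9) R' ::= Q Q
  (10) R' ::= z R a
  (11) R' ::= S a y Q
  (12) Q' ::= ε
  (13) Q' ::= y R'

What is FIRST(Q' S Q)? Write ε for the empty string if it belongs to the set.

{a, d, y, z}

FIRST(Q'): from Q'::=ε we get {ε}; from Q'::=y R' we get {y}. So FIRST(Q') = {ε, y}.
FIRST(R): from R::=Q a we get {a, d, y, z}; from R::=d we get {d}. So FIRST(R) = {a, d, y, z}.
FIRST(S): from S::=d a we get {d}; from S::=Q' R y Q' we get {a, d, y, z}; from S::=ε we get {ε}. So FIRST(S) = {ε, a, d, y, z}.
FIRST(Q): from Q::=a we get {a}; from Q::=R' S R' a we get {a, d, y, z}; from Q::=R d d z we get {a, d, y, z}. So FIRST(Q) = {a, d, y, z}.
FIRST(R'): from R'::=Q Q we get {a, d, y, z}; from R'::=z R a we get {z}; from R'::=S a y Q we get {a, d, y, z}. So FIRST(R') = {a, d, y, z}.
FIRST(Q' S Q): take FIRST of each symbol in turn, carrying on past any symbol whose FIRST contains ε; result {a, d, y, z}.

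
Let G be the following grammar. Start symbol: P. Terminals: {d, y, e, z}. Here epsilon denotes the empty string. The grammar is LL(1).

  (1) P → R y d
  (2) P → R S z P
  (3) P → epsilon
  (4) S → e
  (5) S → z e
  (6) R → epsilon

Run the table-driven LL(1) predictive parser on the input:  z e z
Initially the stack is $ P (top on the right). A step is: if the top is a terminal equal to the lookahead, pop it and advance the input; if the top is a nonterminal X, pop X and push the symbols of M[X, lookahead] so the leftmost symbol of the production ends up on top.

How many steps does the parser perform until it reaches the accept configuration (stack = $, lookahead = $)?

step 1: stack=$ P  input=z e z $  — expand P → R S z P
step 2: stack=$ P z S R  input=z e z $  — expand R → epsilon
step 3: stack=$ P z S  input=z e z $  — expand S → z e
step 4: stack=$ P z e z  input=z e z $  — match z
step 5: stack=$ P z e  input=e z $  — match e
step 6: stack=$ P z  input=z $  — match z
step 7: stack=$ P  input=$  — expand P → epsilon
Accept reached after 7 steps.

7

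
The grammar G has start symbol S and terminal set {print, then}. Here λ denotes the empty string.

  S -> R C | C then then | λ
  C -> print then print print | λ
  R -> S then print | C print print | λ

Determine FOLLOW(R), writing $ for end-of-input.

{$, print, then}

FIRST(C): from C->print then print print we get {print}; from C->λ we get {λ}. So FIRST(C) = {λ, print}.
FIRST(S): from S->R C we get {λ, print, then}; from S->C then then we get {print, then}; from S->λ we get {λ}. So FIRST(S) = {λ, print, then}.
FIRST(R): from R->S then print we get {print, then}; from R->C print print we get {print}; from R->λ we get {λ}. So FIRST(R) = {λ, print, then}.
FOLLOW(S) includes $ since S is the start symbol.
FOLLOW(S): in R->S then print, S is followed by then print with FIRST {then}. Thus FOLLOW(S) = {$, then}.
FOLLOW(C): in S->R C, the suffix after C is empty, so FOLLOW(C) ⊇ FOLLOW(S) = {$, then}; in S->C then then, C is followed by then then with FIRST {then}; in R->C print print, C is followed by print print with FIRST {print}. Thus FOLLOW(C) = {$, print, then}.
FOLLOW(R): in S->R C, R is followed by C with FIRST {λ, print}; in S->R C, the suffix after R is nullable, so FOLLOW(R) ⊇ FOLLOW(S) = {$, then}. Thus FOLLOW(R) = {$, print, then}.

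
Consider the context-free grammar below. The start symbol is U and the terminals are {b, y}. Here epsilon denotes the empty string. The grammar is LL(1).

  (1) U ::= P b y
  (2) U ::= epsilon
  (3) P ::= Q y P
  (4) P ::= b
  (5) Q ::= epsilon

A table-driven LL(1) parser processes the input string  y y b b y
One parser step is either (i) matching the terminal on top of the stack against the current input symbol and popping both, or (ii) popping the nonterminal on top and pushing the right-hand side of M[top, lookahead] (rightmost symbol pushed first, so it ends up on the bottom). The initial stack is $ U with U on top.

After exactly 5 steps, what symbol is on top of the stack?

step 1: stack=$ U  input=y y b b y $  — expand U ::= P b y
step 2: stack=$ y b P  input=y y b b y $  — expand P ::= Q y P
step 3: stack=$ y b P y Q  input=y y b b y $  — expand Q ::= epsilon
step 4: stack=$ y b P y  input=y y b b y $  — match y
step 5: stack=$ y b P  input=y b b y $  — expand P ::= Q y P
Stack after step 5: $ y b P y Q (top = Q).

Q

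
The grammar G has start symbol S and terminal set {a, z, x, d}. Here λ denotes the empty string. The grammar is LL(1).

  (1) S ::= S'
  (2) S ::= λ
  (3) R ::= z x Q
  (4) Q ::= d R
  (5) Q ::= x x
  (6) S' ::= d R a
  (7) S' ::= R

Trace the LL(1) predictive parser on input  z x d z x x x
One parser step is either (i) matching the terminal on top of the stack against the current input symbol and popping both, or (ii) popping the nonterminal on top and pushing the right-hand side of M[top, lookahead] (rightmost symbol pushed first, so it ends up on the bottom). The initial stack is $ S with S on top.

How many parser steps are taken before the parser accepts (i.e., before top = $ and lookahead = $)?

      Stack    Input            Action
   1  $ S      z x d z x x x $  expand S ::= S'
   2  $ S'     z x d z x x x $  expand S' ::= R
   3  $ R      z x d z x x x $  expand R ::= z x Q
   4  $ Q x z  z x d z x x x $  match z
   5  $ Q x    x d z x x x $    match x
   6  $ Q      d z x x x $      expand Q ::= d R
   7  $ R d    d z x x x $      match d
   8  $ R      z x x x $        expand R ::= z x Q
   9  $ Q x z  z x x x $        match z
  10  $ Q x    x x x $          match x
  11  $ Q      x x $            expand Q ::= x x
  12  $ x x    x x $            match x
  13  $ x      x $              match x
Accept reached after 13 steps.

13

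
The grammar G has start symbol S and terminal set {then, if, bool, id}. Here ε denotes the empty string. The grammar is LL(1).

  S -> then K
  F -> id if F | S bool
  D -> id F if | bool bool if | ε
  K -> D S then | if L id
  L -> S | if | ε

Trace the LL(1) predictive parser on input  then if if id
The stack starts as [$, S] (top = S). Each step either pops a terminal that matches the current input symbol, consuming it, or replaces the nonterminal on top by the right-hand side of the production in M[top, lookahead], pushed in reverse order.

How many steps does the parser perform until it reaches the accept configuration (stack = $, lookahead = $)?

step 1: stack=$ S  input=then if if id $  — expand S -> then K
step 2: stack=$ K then  input=then if if id $  — match then
step 3: stack=$ K  input=if if id $  — expand K -> if L id
step 4: stack=$ id L if  input=if if id $  — match if
step 5: stack=$ id L  input=if id $  — expand L -> if
step 6: stack=$ id if  input=if id $  — match if
step 7: stack=$ id  input=id $  — match id
Accept reached after 7 steps.

7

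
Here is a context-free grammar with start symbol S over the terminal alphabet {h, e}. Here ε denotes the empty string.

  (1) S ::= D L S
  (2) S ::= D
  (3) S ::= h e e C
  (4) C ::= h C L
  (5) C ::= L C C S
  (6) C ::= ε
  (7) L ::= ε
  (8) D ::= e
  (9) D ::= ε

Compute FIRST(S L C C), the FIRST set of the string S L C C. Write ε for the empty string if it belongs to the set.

{ε, e, h}

FIRST(L) = {ε}
FIRST(D) = {ε, e}
FIRST(S) = {ε, e, h}  (via D L S, D)
FIRST(C) = {ε, e, h}  (via L C C S)
FIRST(S L C C): take FIRST of each symbol in turn, carrying on past any symbol whose FIRST contains ε; result {ε, e, h}.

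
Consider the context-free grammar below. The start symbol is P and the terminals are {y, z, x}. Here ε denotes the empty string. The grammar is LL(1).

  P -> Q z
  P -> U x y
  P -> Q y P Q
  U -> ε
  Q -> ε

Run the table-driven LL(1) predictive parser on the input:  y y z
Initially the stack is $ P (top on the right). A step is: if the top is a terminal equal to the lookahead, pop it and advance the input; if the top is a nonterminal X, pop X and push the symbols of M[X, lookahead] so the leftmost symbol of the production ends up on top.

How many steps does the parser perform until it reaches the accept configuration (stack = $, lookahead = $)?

step 1: stack=$ P  input=y y z $  — expand P -> Q y P Q
step 2: stack=$ Q P y Q  input=y y z $  — expand Q -> ε
step 3: stack=$ Q P y  input=y y z $  — match y
step 4: stack=$ Q P  input=y z $  — expand P -> Q y P Q
step 5: stack=$ Q Q P y Q  input=y z $  — expand Q -> ε
step 6: stack=$ Q Q P y  input=y z $  — match y
step 7: stack=$ Q Q P  input=z $  — expand P -> Q z
step 8: stack=$ Q Q z Q  input=z $  — expand Q -> ε
step 9: stack=$ Q Q z  input=z $  — match z
step 10: stack=$ Q Q  input=$  — expand Q -> ε
step 11: stack=$ Q  input=$  — expand Q -> ε
Accept reached after 11 steps.

11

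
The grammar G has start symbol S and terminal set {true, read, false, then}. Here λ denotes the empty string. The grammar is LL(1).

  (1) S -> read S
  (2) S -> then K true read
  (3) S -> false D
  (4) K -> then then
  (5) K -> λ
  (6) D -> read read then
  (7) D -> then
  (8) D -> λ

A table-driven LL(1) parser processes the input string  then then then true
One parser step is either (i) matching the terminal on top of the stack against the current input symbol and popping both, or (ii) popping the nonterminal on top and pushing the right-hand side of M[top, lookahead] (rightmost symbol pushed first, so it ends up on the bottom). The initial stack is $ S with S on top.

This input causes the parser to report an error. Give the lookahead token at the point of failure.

step 1: stack=$ S  input=then then then true $  — expand S -> then K true read
step 2: stack=$ read true K then  input=then then then true $  — match then
step 3: stack=$ read true K  input=then then true $  — expand K -> then then
step 4: stack=$ read true then then  input=then then true $  — match then
step 5: stack=$ read true then  input=then true $  — match then
step 6: stack=$ read true  input=true $  — match true
step 7: stack=$ read  input=$  — error: top is terminal read but lookahead is $

$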